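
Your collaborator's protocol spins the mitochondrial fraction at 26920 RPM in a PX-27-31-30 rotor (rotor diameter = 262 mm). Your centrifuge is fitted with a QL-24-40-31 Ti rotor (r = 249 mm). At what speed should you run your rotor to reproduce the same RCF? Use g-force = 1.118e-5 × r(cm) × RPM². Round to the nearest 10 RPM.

Original rotor: r = 262 mm / 2 = 131 mm = 13.1 cm
RCF_original = 1.118 × 10⁻⁵ × 13.1 × (26920)² = 1.118 × 10⁻⁵ × 13.1 × 724,686,400 ≈ 106,136.1 × g
Your rotor: r = 249 mm = 24.9 cm
106,136.1 = 1.118 × 10⁻⁵ × 24.9 × N²
N² = 106,136.1 / (27.8382 × 10⁻⁵) = 381,260,642
N ≈ √381,260,642 ≈ 19,525.9

19530 RPM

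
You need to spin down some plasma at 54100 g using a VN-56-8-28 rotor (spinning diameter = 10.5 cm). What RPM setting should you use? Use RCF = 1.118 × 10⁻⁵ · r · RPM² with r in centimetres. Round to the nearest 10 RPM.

30360 RPM

r = 10.5 / 2 = 5.25 cm
54,100 = 1.118 × 10⁻⁵ × 5.25 × N²
N² = 54,100 / (5.8695 × 10⁻⁵) = 921,713,945
N ≈ √921,713,945 ≈ 30,359.7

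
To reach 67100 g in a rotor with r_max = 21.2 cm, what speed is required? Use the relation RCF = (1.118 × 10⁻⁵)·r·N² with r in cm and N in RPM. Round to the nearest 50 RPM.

RCF = 1.118 × 10⁻⁵ × r × N²
67,100 = 1.118 × 10⁻⁵ × 21.2 × N²
N² = 67,100 / (23.7016 × 10⁻⁵) = 283,103,250
N ≈ √283,103,250 ≈ 16,825.7

N ≈ 16850 RPM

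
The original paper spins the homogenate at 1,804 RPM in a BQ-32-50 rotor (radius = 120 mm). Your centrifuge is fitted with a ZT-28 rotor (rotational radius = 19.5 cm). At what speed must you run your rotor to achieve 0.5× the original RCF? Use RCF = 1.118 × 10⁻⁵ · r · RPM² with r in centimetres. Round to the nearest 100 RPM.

1000 RPM

Original rotor: r = 120 mm = 12.0 cm
RCF = 1.118 × 10⁻⁵ × r × N²
RCF_original = 1.118 × 10⁻⁵ × 12 × (1804)² = 1.118 × 10⁻⁵ × 12 × 3,254,416 ≈ 436.6 × g
Target RCF = 0.5 × 436.6 ≈ 218.3 × g
218.3 = 1.118 × 10⁻⁵ × 19.5 × N²
N² = 218.3 / (21.801 × 10⁻⁵) = 1,001,330
N ≈ √1,001,330 ≈ 1,000.7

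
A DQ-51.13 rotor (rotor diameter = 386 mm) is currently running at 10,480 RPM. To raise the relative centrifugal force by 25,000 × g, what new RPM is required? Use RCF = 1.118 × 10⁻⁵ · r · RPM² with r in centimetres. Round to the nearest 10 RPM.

N₂ ≈ 15020 RPM

r = 386 mm / 2 = 193 mm = 19.3 cm
Current RCF = 1.118 × 10⁻⁵ × 19.3 × (10480)² = 1.118 × 10⁻⁵ × 19.3 × 109,830,400 ≈ 23,698.5 × g
Target RCF = 23,698.5 + 25,000 = 48,698.5 × g
N² = 48,698.5 / (21.5774 × 10⁻⁵) = 225,692,159
N ≈ √225,692,159 ≈ 15,023.1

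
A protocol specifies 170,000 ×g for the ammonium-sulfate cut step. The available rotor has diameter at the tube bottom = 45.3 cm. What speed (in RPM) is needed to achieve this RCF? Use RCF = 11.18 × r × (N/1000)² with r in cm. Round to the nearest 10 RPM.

r = 45.3 / 2 = 22.65 cm
RCF = 11.18 × r × (N/1000)²
170,000 = 11.18 × 22.65 × (N/1000)²
(N/1000)² = 170,000 / 253.227 = 671.3344
N = 1000 × √671.3344 ≈ 25,910.1

≈ 25910 RPM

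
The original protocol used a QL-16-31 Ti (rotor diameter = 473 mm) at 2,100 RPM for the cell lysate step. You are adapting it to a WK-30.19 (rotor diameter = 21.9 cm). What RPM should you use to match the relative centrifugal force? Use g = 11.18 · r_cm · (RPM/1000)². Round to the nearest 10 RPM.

Original rotor: r = 473 mm / 2 = 236.5 mm = 23.65 cm
RCF_original = 11.18 × 23.65 × (2.1)² = 11.18 × 23.65 × 4.41 ≈ 1,166 × g
Your rotor: r = 21.9 / 2 = 10.95 cm
1,166 = 11.18 × 10.95 × (N/1000)²
(N/1000)² = 1,166 / 122.421 = 9.52451
N = 1000 × √9.52451 ≈ 3,086.2

≈ 3090 RPM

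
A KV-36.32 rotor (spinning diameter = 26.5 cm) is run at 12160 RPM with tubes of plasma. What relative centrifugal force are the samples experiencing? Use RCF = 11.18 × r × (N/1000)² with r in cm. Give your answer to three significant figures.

r = 26.5 / 2 = 13.25 cm
RCF = 11.18 × 13.25 × (12.16)² = 11.18 × 13.25 × 147.8656 ≈ 21,904.1 × g

≈ 21900 x g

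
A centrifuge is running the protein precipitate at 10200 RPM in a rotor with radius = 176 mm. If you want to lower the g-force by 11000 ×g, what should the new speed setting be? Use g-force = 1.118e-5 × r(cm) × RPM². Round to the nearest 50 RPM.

6950 RPM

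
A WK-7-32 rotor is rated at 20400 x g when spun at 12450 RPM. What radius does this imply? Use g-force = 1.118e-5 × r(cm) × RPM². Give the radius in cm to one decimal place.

RCF = 1.118 × 10⁻⁵ × r × N²
20400 = 1.118 × 10⁻⁵ × r × (12450)²
r = 20400 / (1.118 × 10⁻⁵ × 155,002,500) = 20400 / 1732.928 ≈ 11.772 cm

11.8 cm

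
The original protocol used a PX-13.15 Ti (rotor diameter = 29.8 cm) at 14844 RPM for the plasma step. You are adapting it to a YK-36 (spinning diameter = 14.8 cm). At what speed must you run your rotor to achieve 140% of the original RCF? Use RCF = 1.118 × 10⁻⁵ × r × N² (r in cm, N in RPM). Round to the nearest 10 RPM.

≈ 24920 RPM

Original rotor: r = 29.8 / 2 = 14.9 cm
RCF_original = 1.118 × 10⁻⁵ × 14.9 × (14844)² = 1.118 × 10⁻⁵ × 14.9 × 220,344,336 ≈ 36,705.4 × g
Target RCF = 1.4 × 36,705.4 ≈ 51,387.6 × g
Your rotor: r = 14.8 / 2 = 7.4 cm
51,387.6 = 1.118 × 10⁻⁵ × 7.4 × N²
N² = 51,387.6 / (8.2732 × 10⁻⁵) = 621,133,298
N ≈ √621,133,298 ≈ 24,922.5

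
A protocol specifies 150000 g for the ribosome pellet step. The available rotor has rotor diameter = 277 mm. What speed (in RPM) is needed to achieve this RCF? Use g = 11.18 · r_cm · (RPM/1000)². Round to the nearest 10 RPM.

N ≈ 31120 RPM

r = 277 mm / 2 = 138.5 mm = 13.85 cm
150,000 = 11.18 × 13.85 × (N/1000)²
(N/1000)² = 150,000 / 154.843 = 968.7232
N = 1000 × √968.7232 ≈ 31,124.3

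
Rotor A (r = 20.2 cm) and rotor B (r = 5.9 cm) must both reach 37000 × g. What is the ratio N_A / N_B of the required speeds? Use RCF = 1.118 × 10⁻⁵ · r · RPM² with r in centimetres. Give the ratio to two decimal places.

0.54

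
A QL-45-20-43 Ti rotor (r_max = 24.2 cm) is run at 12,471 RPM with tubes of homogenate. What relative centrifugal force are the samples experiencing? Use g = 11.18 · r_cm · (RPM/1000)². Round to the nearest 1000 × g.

RCF = 11.18 × 24.2 × (12.471)² = 11.18 × 24.2 × 155.525841 ≈ 42,078.4 × g

42000 × g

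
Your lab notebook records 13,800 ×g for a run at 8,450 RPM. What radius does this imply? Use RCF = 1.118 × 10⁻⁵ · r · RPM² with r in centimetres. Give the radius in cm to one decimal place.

r ≈ 17.3 cm

RCF = 1.118 × 10⁻⁵ × r × N²
13800 = 1.118 × 10⁻⁵ × r × (8450)²
r = 13800 / (1.118 × 10⁻⁵ × 71,402,500) = 13800 / 798.2799 ≈ 17.287 cm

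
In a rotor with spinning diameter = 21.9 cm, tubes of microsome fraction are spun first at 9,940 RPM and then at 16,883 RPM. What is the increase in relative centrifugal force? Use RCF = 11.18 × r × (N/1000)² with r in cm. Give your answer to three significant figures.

r = 21.9 / 2 = 10.95 cm
RCF₁ = 11.18 × 10.95 × (9.94)² = 11.18 × 10.95 × 98.8036 ≈ 12,095.6 × g
RCF₂ = 11.18 × 10.95 × (16.883)² = 11.18 × 10.95 × 285.035689 ≈ 34,894.4 × g
Increase = 34,894.4 − 12,095.6 = 22,798.8

22800 x g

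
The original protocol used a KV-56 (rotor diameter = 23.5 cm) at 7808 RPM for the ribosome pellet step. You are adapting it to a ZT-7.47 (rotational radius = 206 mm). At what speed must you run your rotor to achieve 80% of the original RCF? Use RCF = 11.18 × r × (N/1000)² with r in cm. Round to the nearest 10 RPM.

Original rotor: r = 23.5 / 2 = 11.75 cm
RCF = 11.18 × r × (N/1000)²
RCF_original = 11.18 × 11.75 × (7.808)² = 11.18 × 11.75 × 60.964864 ≈ 8,008.6 × g
Target RCF = 0.8 × 8,008.6 ≈ 6,406.9 × g
Your rotor: r = 206 mm = 20.6 cm
6,406.9 = 11.18 × 20.6 × (N/1000)²
(N/1000)² = 6,406.9 / 230.308 = 27.81883
N = 1000 × √27.81883 ≈ 5,274.4

5270 RPM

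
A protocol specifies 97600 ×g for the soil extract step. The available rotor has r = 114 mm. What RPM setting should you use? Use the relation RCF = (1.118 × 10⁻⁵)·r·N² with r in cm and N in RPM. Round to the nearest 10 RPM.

N ≈ 27670 RPM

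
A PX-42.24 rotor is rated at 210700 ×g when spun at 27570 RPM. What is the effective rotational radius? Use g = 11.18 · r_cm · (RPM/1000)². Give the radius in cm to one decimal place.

r ≈ 24.8 cm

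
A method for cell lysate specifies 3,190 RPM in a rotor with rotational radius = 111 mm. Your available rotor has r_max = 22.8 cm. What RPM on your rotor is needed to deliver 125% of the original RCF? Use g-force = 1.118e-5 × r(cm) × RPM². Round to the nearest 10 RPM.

≈ 2490 RPM

Original rotor: r = 111 mm = 11.1 cm
RCF = 1.118 × 10⁻⁵ × r × N²
RCF_original = 1.118 × 10⁻⁵ × 11.1 × (3190)² = 1.118 × 10⁻⁵ × 11.1 × 10,176,100 ≈ 1,262.8 × g
Target RCF = 1.25 × 1,262.8 ≈ 1,578.5 × g
1,578.5 = 1.118 × 10⁻⁵ × 22.8 × N²
N² = 1,578.5 / (25.4904 × 10⁻⁵) = 6,192,527
N ≈ √6,192,527 ≈ 2,488.5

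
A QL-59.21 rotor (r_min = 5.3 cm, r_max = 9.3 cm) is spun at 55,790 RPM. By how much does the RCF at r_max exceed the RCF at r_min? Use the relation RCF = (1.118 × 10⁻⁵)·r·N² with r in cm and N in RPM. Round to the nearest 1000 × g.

139000 x g

RCF_max = 1.118 × 10⁻⁵ × 9.3 × (55790)² = 1.118 × 10⁻⁵ × 9.3 × 3,112,524,100 ≈ 323,621.6 × g
RCF_min = 1.118 × 10⁻⁵ × 5.3 × (55790)² = 1.118 × 10⁻⁵ × 5.3 × 3,112,524,100 ≈ 184,429.5 × g
ΔRCF = 323,621.6 − 184,429.5 = 139,192.1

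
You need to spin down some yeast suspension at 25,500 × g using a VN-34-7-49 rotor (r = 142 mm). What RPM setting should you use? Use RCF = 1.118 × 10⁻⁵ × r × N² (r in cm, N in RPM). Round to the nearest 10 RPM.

r = 142 mm = 14.2 cm
RCF = 1.118 × 10⁻⁵ × r × N²
25,500 = 1.118 × 10⁻⁵ × 14.2 × N²
N² = 25,500 / (15.8756 × 10⁻⁵) = 160,623,850
N ≈ √160,623,850 ≈ 12,673.7

12670 RPM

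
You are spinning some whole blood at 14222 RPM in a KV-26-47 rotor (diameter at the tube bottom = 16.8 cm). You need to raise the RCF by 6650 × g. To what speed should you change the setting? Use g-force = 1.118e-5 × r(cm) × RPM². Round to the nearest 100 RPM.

≈ 16500 RPM

r = 16.8 / 2 = 8.4 cm
Current RCF = 1.118 × 10⁻⁵ × 8.4 × (14222)² = 1.118 × 10⁻⁵ × 8.4 × 202,265,284 ≈ 18,995.1 × g
Target RCF = 18,995.1 + 6,650 = 25,645.1 × g
N² = 25,645.1 / (9.3912 × 10⁻⁵) = 273,075,858
N ≈ √273,075,858 ≈ 16,525.0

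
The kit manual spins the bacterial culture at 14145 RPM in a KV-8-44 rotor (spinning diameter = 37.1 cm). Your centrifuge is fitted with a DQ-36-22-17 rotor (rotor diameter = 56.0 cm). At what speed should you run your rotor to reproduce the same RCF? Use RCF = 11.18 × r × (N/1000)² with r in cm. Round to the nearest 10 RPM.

≈ 11510 RPM

Original rotor: r = 37.1 / 2 = 18.55 cm
RCF_original = 11.18 × 18.55 × (14.145)² = 11.18 × 18.55 × 200.081025 ≈ 41,494.6 × g
Your rotor: r = 56.0 / 2 = 28 cm
41,494.6 = 11.18 × 28 × (N/1000)²
(N/1000)² = 41,494.6 / 313.04 = 132.5537
N = 1000 × √132.5537 ≈ 11,513.2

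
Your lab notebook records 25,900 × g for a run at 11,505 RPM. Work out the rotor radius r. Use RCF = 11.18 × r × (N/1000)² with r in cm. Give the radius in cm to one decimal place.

≈ 17.5 cm

25900 = 11.18 × r × (11.505)²
r = 25900 / (11.18 × 132.365025) = 25900 / 1479.841 ≈ 17.502 cm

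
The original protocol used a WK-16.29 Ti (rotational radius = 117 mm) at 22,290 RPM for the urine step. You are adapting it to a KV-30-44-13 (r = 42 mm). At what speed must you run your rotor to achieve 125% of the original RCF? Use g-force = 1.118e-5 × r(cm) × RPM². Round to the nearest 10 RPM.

Original rotor: r = 117 mm = 11.7 cm
RCF_original = 1.118 × 10⁻⁵ × 11.7 × (22290)² = 1.118 × 10⁻⁵ × 11.7 × 496,844,100 ≈ 64,990.2 × g
Target RCF = 1.25 × 64,990.2 ≈ 81,237.8 × g
Your rotor: r = 42 mm = 4.2 cm
81,237.8 = 1.118 × 10⁻⁵ × 4.2 × N²
N² = 81,237.8 / (4.6956 × 10⁻⁵) = 1,730,083,482
N ≈ √1,730,083,482 ≈ 41,594.3

≈ 41590 RPM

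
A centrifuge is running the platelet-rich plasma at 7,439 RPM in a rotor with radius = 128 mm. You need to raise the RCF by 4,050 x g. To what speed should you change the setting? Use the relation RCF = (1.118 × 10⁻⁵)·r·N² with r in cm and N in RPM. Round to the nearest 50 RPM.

r = 128 mm = 12.8 cm
Current RCF = 1.118 × 10⁻⁵ × 12.8 × (7439)² = 1.118 × 10⁻⁵ × 12.8 × 55,338,721 ≈ 7,919.2 × g
Target RCF = 7,919.2 + 4,050 = 11,969.2 × g
N² = 11,969.2 / (14.3104 × 10⁻⁵) = 83,639,870
N ≈ √83,639,870 ≈ 9,145.5

9150 RPM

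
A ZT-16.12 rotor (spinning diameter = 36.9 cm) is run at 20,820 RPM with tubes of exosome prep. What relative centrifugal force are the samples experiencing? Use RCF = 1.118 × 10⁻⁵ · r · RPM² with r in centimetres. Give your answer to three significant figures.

r = 36.9 / 2 = 18.45 cm
RCF = 1.118 × 10⁻⁵ × 18.45 × (20820)² = 1.118 × 10⁻⁵ × 18.45 × 433,472,400 ≈ 89,412.8 × g

89400 × g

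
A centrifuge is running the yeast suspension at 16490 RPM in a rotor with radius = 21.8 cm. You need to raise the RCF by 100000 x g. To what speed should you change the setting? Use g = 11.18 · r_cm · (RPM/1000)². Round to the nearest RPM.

Current RCF = 11.18 × 21.8 × (16.49)² = 11.18 × 21.8 × 271.9201 ≈ 66,273.5 × g
Target RCF = 66,273.5 + 100,000 = 166,273.5 × g
(N/1000)² = 166,273.5 / 243.724 = 682.2205
N = 1000 × √682.2205 ≈ 26,119.4

≈ 26119 RPM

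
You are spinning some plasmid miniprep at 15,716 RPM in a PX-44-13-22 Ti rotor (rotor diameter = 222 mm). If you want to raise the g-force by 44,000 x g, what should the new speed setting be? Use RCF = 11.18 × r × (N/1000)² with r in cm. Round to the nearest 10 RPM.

≈ 24530 RPM

r = 222 mm / 2 = 111 mm = 11.1 cm
Current RCF = 11.18 × 11.1 × (15.716)² = 11.18 × 11.1 × 246.992656 ≈ 30,651.3 × g
Target RCF = 30,651.3 + 44,000 = 74,651.3 × g
(N/1000)² = 74,651.3 / 124.098 = 601.5512
N = 1000 × √601.5512 ≈ 24,526.5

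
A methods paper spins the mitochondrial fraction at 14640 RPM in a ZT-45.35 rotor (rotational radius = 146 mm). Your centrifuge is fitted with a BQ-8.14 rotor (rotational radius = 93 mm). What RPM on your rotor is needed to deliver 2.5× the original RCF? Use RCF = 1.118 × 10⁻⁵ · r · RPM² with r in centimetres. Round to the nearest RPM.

Original rotor: r = 146 mm = 14.6 cm
RCF = 1.118 × 10⁻⁵ × r × N²
RCF_original = 1.118 × 10⁻⁵ × 14.6 × (14640)² = 1.118 × 10⁻⁵ × 14.6 × 214,329,600 ≈ 34,984.6 × g
Target RCF = 2.5 × 34,984.6 ≈ 87,461.5 × g
Your rotor: r = 93 mm = 9.3 cm
87,461.5 = 1.118 × 10⁻⁵ × 9.3 × N²
N² = 87,461.5 / (10.3974 × 10⁻⁵) = 841,186,258
N ≈ √841,186,258 ≈ 29,003.2

29003 RPM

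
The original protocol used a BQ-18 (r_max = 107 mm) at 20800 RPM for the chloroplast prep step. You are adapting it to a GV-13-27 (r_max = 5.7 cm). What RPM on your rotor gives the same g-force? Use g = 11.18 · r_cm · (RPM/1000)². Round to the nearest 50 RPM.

Original rotor: r = 107 mm = 10.7 cm
RCF_original = 11.18 × 10.7 × (20.8)² = 11.18 × 10.7 × 432.64 ≈ 51,755 × g
51,755 = 11.18 × 5.7 × (N/1000)²
(N/1000)² = 51,755 / 63.726 = 812.1489
N = 1000 × √812.1489 ≈ 28,498.2

28500 RPM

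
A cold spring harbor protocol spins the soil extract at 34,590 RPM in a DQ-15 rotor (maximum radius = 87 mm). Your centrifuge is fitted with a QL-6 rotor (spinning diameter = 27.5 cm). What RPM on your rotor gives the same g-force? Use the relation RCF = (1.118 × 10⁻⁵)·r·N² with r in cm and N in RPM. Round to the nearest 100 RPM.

27500 RPM

Original rotor: r = 87 mm = 8.7 cm
RCF_original = 1.118 × 10⁻⁵ × 8.7 × (34590)² = 1.118 × 10⁻⁵ × 8.7 × 1,196,468,100 ≈ 116,375.7 × g
Your rotor: r = 27.5 / 2 = 13.75 cm
116,375.7 = 1.118 × 10⁻⁵ × 13.75 × N²
N² = 116,375.7 / (15.3725 × 10⁻⁵) = 757,038,218
N ≈ √757,038,218 ≈ 27,514.3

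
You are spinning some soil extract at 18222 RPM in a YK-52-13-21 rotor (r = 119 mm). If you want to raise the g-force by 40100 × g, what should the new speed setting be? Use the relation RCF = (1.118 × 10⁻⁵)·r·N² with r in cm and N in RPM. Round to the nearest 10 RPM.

≈ 25170 RPM

r = 119 mm = 11.9 cm
Current RCF = 1.118 × 10⁻⁵ × 11.9 × (18222)² = 1.118 × 10⁻⁵ × 11.9 × 332,041,284 ≈ 44,175.4 × g
Target RCF = 44,175.4 + 40,100 = 84,275.4 × g
N² = 84,275.4 / (13.3042 × 10⁻⁵) = 633,449,587
N ≈ √633,449,587 ≈ 25,168.4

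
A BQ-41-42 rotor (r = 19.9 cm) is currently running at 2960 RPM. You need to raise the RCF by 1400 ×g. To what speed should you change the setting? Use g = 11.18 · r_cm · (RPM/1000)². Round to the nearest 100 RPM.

3900 RPM

Current RCF = 11.18 × 19.9 × (2.96)² = 11.18 × 19.9 × 8.7616 ≈ 1,949.3 × g
Target RCF = 1,949.3 + 1,400 = 3,349.3 × g
(N/1000)² = 3,349.3 / 222.482 = 15.05425
N = 1000 × √15.05425 ≈ 3,880.0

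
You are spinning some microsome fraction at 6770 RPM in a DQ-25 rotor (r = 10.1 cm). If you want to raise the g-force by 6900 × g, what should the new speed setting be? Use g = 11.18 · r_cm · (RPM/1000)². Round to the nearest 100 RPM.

Current RCF = 11.18 × 10.1 × (6.77)² = 11.18 × 10.1 × 45.8329 ≈ 5,175.4 × g
Target RCF = 5,175.4 + 6,900 = 12,075.4 × g
(N/1000)² = 12,075.4 / 112.918 = 106.9395
N = 1000 × √106.9395 ≈ 10,341.2

≈ 10300 RPM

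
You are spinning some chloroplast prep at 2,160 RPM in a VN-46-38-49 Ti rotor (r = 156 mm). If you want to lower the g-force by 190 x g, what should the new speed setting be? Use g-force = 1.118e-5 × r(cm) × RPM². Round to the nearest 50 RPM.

r = 156 mm = 15.6 cm
Current RCF = 1.118 × 10⁻⁵ × 15.6 × (2160)² = 1.118 × 10⁻⁵ × 15.6 × 4,665,600 ≈ 813.7 × g
Target RCF = 813.7 − 190 = 623.7 × g
N² = 623.7 / (17.4408 × 10⁻⁵) = 3,576,097
N ≈ √3,576,097 ≈ 1,891.1

≈ 1900 RPM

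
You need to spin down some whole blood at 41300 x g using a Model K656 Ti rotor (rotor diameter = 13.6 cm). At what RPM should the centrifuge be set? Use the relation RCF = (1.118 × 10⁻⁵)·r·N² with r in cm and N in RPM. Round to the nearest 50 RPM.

r = 13.6 / 2 = 6.8 cm
41,300 = 1.118 × 10⁻⁵ × 6.8 × N²
N² = 41,300 / (7.6024 × 10⁻⁵) = 543,249,500
N ≈ √543,249,500 ≈ 23,307.7

≈ 23300 RPM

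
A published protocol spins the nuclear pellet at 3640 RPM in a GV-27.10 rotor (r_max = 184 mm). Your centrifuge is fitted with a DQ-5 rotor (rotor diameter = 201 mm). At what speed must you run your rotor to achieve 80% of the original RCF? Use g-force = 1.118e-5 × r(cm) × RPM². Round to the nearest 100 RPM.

Original rotor: r = 184 mm = 18.4 cm
RCF = 1.118 × 10⁻⁵ × r × N²
RCF_original = 1.118 × 10⁻⁵ × 18.4 × (3640)² = 1.118 × 10⁻⁵ × 18.4 × 13,249,600 ≈ 2,725.6 × g
Target RCF = 0.8 × 2,725.6 ≈ 2,180.5 × g
Your rotor: r = 201 mm / 2 = 100.5 mm = 10.05 cm
2,180.5 = 1.118 × 10⁻⁵ × 10.05 × N²
N² = 2,180.5 / (11.2359 × 10⁻⁵) = 19,406,545
N ≈ √19,406,545 ≈ 4,405.3

≈ 4400 RPM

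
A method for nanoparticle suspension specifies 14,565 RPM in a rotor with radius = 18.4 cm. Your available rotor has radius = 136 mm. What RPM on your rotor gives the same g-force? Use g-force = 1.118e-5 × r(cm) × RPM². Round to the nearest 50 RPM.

RCF_original = 1.118 × 10⁻⁵ × 18.4 × (14565)² = 1.118 × 10⁻⁵ × 18.4 × 212,139,225 ≈ 43,639.6 × g
Your rotor: r = 136 mm = 13.6 cm
43,639.6 = 1.118 × 10⁻⁵ × 13.6 × N²
N² = 43,639.6 / (15.2048 × 10⁻⁵) = 287,011,996
N ≈ √287,011,996 ≈ 16,941.4

16950 RPM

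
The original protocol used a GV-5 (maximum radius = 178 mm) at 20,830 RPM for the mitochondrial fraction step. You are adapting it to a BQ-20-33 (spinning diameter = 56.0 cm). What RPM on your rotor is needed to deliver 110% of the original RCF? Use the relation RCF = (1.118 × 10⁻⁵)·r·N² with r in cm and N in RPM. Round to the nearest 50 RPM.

Original rotor: r = 178 mm = 17.8 cm
RCF_original = 1.118 × 10⁻⁵ × 17.8 × (20830)² = 1.118 × 10⁻⁵ × 17.8 × 433,888,900 ≈ 86,345.6 × g
Target RCF = 1.1 × 86,345.6 ≈ 94,980.2 × g
Your rotor: r = 56.0 / 2 = 28 cm
94,980.2 = 1.118 × 10⁻⁵ × 28 × N²
N² = 94,980.2 / (31.304 × 10⁻⁵) = 303,412,343
N ≈ √303,412,343 ≈ 17,418.7

17400 RPM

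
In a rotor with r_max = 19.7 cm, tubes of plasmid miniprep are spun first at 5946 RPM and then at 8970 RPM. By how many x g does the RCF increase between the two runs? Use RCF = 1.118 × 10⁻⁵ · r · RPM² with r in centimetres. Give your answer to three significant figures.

9930 x g

RCF₁ = 1.118 × 10⁻⁵ × 19.7 × (5946)² = 1.118 × 10⁻⁵ × 19.7 × 35,354,916 ≈ 7,786.8 × g
RCF₂ = 1.118 × 10⁻⁵ × 19.7 × (8970)² = 1.118 × 10⁻⁵ × 19.7 × 80,460,900 ≈ 17,721.2 × g
Increase = 17,721.2 − 7,786.8 = 9,934.4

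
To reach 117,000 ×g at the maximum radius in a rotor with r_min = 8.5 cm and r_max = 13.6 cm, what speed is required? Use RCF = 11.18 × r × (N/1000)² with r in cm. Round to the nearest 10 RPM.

≈ 27740 RPM

Use r_max = 13.6 cm.
117,000 = 11.18 × 13.6 × (N/1000)²
(N/1000)² = 117,000 / 152.048 = 769.4938
N = 1000 × √769.4938 ≈ 27,739.8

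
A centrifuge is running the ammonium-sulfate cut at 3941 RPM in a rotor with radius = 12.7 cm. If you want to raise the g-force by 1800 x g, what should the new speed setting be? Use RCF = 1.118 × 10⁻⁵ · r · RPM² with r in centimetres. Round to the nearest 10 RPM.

Current RCF = 1.118 × 10⁻⁵ × 12.7 × (3941)² = 1.118 × 10⁻⁵ × 12.7 × 15,531,481 ≈ 2,205.3 × g
Target RCF = 2,205.3 + 1,800 = 4,005.3 × g
N² = 4,005.3 / (14.1986 × 10⁻⁵) = 28,209,119
N ≈ √28,209,119 ≈ 5,311.2

5310 RPM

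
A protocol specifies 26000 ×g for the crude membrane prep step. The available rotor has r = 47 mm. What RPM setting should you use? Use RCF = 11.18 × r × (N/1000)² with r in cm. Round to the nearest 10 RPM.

r = 47 mm = 4.7 cm
26,000 = 11.18 × 4.7 × (N/1000)²
(N/1000)² = 26,000 / 52.546 = 494.8046
N = 1000 × √494.8046 ≈ 22,244.2

22240 RPM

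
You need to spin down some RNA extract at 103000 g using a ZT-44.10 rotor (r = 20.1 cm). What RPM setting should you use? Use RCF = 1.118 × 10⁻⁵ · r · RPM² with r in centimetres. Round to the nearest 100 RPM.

RCF = 1.118 × 10⁻⁵ × r × N²
103,000 = 1.118 × 10⁻⁵ × 20.1 × N²
N² = 103,000 / (22.4718 × 10⁻⁵) = 458,352,246
N ≈ √458,352,246 ≈ 21,409.2

≈ 21400 RPM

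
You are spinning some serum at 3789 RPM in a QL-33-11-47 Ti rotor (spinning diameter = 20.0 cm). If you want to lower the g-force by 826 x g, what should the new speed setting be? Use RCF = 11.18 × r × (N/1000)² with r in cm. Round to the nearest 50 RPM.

r = 20.0 / 2 = 10 cm
Current RCF = 11.18 × 10 × (3.789)² = 11.18 × 10 × 14.356521 ≈ 1,605.1 × g
Target RCF = 1,605.1 − 826 = 779.1 × g
(N/1000)² = 779.1 / 111.8 = 6.968694
N = 1000 × √6.968694 ≈ 2,639.8

N₂ ≈ 2650 RPM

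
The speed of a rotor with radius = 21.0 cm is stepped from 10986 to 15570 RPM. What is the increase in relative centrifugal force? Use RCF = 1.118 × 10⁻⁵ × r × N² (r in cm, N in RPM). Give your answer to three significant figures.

RCF₁ = 1.118 × 10⁻⁵ × 21 × (10986)² = 1.118 × 10⁻⁵ × 21 × 120,692,196 ≈ 28,336.1 × g
RCF₂ = 1.118 × 10⁻⁵ × 21 × (15570)² = 1.118 × 10⁻⁵ × 21 × 242,424,900 ≈ 56,916.5 × g
Increase = 56,916.5 − 28,336.1 = 28,580.4

28600 × g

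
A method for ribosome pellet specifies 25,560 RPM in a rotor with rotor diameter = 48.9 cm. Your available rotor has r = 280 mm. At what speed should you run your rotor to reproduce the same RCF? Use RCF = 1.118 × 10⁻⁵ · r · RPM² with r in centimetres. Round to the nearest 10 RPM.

Original rotor: r = 48.9 / 2 = 24.45 cm
RCF = 1.118 × 10⁻⁵ × r × N²
RCF_original = 1.118 × 10⁻⁵ × 24.45 × (25560)² = 1.118 × 10⁻⁵ × 24.45 × 653,313,600 ≈ 178,583.9 × g
Your rotor: r = 280 mm = 28.0 cm
178,583.9 = 1.118 × 10⁻⁵ × 28 × N²
N² = 178,583.9 / (31.304 × 10⁻⁵) = 570,482,686
N ≈ √570,482,686 ≈ 23,884.8

23880 RPM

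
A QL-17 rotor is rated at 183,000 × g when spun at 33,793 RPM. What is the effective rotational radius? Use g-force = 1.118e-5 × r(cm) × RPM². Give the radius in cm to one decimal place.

≈ 14.3 cm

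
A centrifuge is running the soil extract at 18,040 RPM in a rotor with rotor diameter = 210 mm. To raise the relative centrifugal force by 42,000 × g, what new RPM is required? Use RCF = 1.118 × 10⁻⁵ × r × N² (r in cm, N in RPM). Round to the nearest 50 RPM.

r = 210 mm / 2 = 105 mm = 10.5 cm
Current RCF = 1.118 × 10⁻⁵ × 10.5 × (18040)² = 1.118 × 10⁻⁵ × 10.5 × 325,441,600 ≈ 38,203.6 × g
Target RCF = 38,203.6 + 42,000 = 80,203.6 × g
N² = 80,203.6 / (11.739 × 10⁻⁵) = 683,223,443
N ≈ √683,223,443 ≈ 26,138.5

26150 RPM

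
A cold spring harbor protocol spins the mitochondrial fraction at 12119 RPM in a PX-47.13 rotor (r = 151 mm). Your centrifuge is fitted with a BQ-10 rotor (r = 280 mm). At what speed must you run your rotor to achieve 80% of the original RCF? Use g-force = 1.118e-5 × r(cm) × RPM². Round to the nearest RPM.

7960 RPM

Original rotor: r = 151 mm = 15.1 cm
RCF = 1.118 × 10⁻⁵ × r × N²
RCF_original = 1.118 × 10⁻⁵ × 15.1 × (12119)² = 1.118 × 10⁻⁵ × 15.1 × 146,870,161 ≈ 24,794.3 × g
Target RCF = 0.8 × 24,794.3 ≈ 19,835.4 × g
Your rotor: r = 280 mm = 28.0 cm
19,835.4 = 1.118 × 10⁻⁵ × 28 × N²
N² = 19,835.4 / (31.304 × 10⁻⁵) = 63,363,787
N ≈ √63,363,787 ≈ 7,960.1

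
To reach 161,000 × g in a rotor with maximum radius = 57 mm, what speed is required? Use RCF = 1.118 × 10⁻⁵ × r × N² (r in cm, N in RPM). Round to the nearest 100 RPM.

r = 57 mm = 5.7 cm
RCF = 1.118 × 10⁻⁵ × r × N²
161,000 = 1.118 × 10⁻⁵ × 5.7 × N²
N² = 161,000 / (6.3726 × 10⁻⁵) = 2,526,441,327
N ≈ √2,526,441,327 ≈ 50,263.7

50300 RPM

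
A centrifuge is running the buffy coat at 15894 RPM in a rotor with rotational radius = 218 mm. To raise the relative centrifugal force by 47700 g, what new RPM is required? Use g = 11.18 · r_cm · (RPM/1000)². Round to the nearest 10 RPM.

r = 218 mm = 21.8 cm
Current RCF = 11.18 × 21.8 × (15.894)² = 11.18 × 21.8 × 252.619236 ≈ 61,569.4 × g
Target RCF = 61,569.4 + 47,700 = 109,269.4 × g
(N/1000)² = 109,269.4 / 243.724 = 448.3325
N = 1000 × √448.3325 ≈ 21,173.9

N₂ ≈ 21170 RPM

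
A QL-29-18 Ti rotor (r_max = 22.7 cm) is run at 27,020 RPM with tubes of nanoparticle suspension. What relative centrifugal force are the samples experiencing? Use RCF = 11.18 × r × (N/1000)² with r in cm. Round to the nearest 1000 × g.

185000 x g

RCF = 11.18 × 22.7 × (27.02)² = 11.18 × 22.7 × 730.0804 ≈ 185,284.2 × g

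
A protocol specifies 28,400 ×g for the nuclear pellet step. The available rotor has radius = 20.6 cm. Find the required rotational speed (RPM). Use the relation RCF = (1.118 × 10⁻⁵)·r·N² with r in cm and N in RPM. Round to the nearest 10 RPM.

RCF = 1.118 × 10⁻⁵ × r × N²
28,400 = 1.118 × 10⁻⁵ × 20.6 × N²
N² = 28,400 / (23.0308 × 10⁻⁵) = 123,313,129
N ≈ √123,313,129 ≈ 11,104.6

N ≈ 11100 RPM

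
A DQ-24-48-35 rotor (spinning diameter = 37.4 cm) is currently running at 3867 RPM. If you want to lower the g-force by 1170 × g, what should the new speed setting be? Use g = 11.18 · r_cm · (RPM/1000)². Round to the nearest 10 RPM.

3060 RPM

r = 37.4 / 2 = 18.7 cm
Current RCF = 11.18 × 18.7 × (3.867)² = 11.18 × 18.7 × 14.953689 ≈ 3,126.3 × g
Target RCF = 3,126.3 − 1,170 = 1,956.3 × g
(N/1000)² = 1,956.3 / 209.066 = 9.357332
N = 1000 × √9.357332 ≈ 3,059.0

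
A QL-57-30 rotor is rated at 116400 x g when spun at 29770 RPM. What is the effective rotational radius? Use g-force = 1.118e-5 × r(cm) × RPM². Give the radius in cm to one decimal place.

11.7 cm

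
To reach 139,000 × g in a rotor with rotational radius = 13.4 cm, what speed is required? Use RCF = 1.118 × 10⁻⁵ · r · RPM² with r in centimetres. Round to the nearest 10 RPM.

≈ 30460 RPM

139,000 = 1.118 × 10⁻⁵ × 13.4 × N²
N² = 139,000 / (14.9812 × 10⁻⁵) = 927,829,546
N ≈ √927,829,546 ≈ 30,460.3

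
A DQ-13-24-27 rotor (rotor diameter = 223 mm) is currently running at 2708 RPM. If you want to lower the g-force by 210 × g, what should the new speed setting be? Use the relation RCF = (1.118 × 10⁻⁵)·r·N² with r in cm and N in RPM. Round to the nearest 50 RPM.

≈ 2400 RPM

r = 223 mm / 2 = 111.5 mm = 11.15 cm
Current RCF = 1.118 × 10⁻⁵ × 11.15 × (2708)² = 1.118 × 10⁻⁵ × 11.15 × 7,333,264 ≈ 914.1 × g
Target RCF = 914.1 − 210 = 704.1 × g
N² = 704.1 / (12.4657 × 10⁻⁵) = 5,648,299
N ≈ √5,648,299 ≈ 2,376.6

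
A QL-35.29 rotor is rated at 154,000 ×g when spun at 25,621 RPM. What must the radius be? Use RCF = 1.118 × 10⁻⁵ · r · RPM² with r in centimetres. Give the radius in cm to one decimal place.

≈ 21.0 cm

154000 = 1.118 × 10⁻⁵ × r × (25621)²
r = 154000 / (1.118 × 10⁻⁵ × 656,435,641) = 154000 / 7338.95 ≈ 20.984 cm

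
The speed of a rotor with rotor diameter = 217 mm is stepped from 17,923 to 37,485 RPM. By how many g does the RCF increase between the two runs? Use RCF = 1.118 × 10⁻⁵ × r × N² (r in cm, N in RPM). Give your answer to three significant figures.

131000 g

r = 217 mm / 2 = 108.5 mm = 10.85 cm
RCF₁ = 1.118 × 10⁻⁵ × 10.85 × (17923)² = 1.118 × 10⁻⁵ × 10.85 × 321,233,929 ≈ 38,966.6 × g
RCF₂ = 1.118 × 10⁻⁵ × 10.85 × (37485)² = 1.118 × 10⁻⁵ × 10.85 × 1,405,125,225 ≈ 170,445.9 × g
Increase = 170,445.9 − 38,966.6 = 131,479.3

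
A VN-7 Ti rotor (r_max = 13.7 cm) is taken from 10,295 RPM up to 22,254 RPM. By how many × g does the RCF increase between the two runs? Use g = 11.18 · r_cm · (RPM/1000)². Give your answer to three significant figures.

RCF₁ = 11.18 × 13.7 × (10.295)² = 11.18 × 13.7 × 105.987025 ≈ 16,233.6 × g
RCF₂ = 11.18 × 13.7 × (22.254)² = 11.18 × 13.7 × 495.240516 ≈ 75,854 × g
Increase = 75,854 − 16,233.6 = 59,620.4

59600 × g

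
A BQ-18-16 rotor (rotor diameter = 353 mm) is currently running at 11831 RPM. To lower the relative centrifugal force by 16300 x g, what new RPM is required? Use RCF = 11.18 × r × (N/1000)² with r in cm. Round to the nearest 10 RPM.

r = 353 mm / 2 = 176.5 mm = 17.65 cm
Current RCF = 11.18 × 17.65 × (11.831)² = 11.18 × 17.65 × 139.972561 ≈ 27,620.4 × g
Target RCF = 27,620.4 − 16,300 = 11,320.4 × g
(N/1000)² = 11,320.4 / 197.327 = 57.36873
N = 1000 × √57.36873 ≈ 7,574.2

N₂ ≈ 7570 RPM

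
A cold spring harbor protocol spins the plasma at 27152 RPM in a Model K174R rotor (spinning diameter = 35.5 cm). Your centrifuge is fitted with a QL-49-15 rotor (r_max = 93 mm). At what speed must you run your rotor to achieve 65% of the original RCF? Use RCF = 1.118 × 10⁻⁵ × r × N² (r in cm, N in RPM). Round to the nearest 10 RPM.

Original rotor: r = 35.5 / 2 = 17.75 cm
RCF_original = 1.118 × 10⁻⁵ × 17.75 × (27152)² = 1.118 × 10⁻⁵ × 17.75 × 737,231,104 ≈ 146,299.8 × g
Target RCF = 0.65 × 146,299.8 ≈ 95,094.9 × g
Your rotor: r = 93 mm = 9.3 cm
95,094.9 = 1.118 × 10⁻⁵ × 9.3 × N²
N² = 95,094.9 / (10.3974 × 10⁻⁵) = 914,602,689
N ≈ √914,602,689 ≈ 30,242.4

30240 RPM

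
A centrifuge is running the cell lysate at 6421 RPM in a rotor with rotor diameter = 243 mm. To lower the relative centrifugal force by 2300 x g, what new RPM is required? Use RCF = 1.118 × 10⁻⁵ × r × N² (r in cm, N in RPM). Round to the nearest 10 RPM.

r = 243 mm / 2 = 121.5 mm = 12.15 cm
Current RCF = 1.118 × 10⁻⁵ × 12.15 × (6421)² = 1.118 × 10⁻⁵ × 12.15 × 41,229,241 ≈ 5,600.5 × g
Target RCF = 5,600.5 − 2,300 = 3,300.5 × g
N² = 3,300.5 / (13.5837 × 10⁻⁵) = 24,297,504
N ≈ √24,297,504 ≈ 4,929.2

≈ 4930 RPM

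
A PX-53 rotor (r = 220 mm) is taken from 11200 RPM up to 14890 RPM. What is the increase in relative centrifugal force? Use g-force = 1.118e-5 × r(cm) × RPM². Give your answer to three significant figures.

23700 ×g

r = 220 mm = 22.0 cm
RCF₁ = 1.118 × 10⁻⁵ × 22 × (11200)² = 1.118 × 10⁻⁵ × 22 × 125,440,000 ≈ 30,853.2 × g
RCF₂ = 1.118 × 10⁻⁵ × 22 × (14890)² = 1.118 × 10⁻⁵ × 22 × 221,712,100 ≈ 54,532.3 × g
Increase = 54,532.3 − 30,853.2 = 23,679.1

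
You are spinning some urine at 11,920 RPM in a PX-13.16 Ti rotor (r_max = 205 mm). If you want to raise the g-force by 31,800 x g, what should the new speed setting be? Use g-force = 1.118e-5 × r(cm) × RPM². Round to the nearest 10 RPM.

≈ 16760 RPM

r = 205 mm = 20.5 cm
Current RCF = 1.118 × 10⁻⁵ × 20.5 × (11920)² = 1.118 × 10⁻⁵ × 20.5 × 142,086,400 ≈ 32,564.8 × g
Target RCF = 32,564.8 + 31,800 = 64,364.8 × g
N² = 64,364.8 / (22.919 × 10⁻⁵) = 280,835,988
N ≈ √280,835,988 ≈ 16,758.2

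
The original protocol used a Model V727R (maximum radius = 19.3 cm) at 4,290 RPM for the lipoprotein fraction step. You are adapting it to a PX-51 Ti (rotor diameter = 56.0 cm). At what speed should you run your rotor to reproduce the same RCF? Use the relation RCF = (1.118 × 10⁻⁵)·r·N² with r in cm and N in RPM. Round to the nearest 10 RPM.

≈ 3560 RPM

RCF_original = 1.118 × 10⁻⁵ × 19.3 × (4290)² = 1.118 × 10⁻⁵ × 19.3 × 18,404,100 ≈ 3,971.1 × g
Your rotor: r = 56.0 / 2 = 28 cm
3,971.1 = 1.118 × 10⁻⁵ × 28 × N²
N² = 3,971.1 / (31.304 × 10⁻⁵) = 12,685,599
N ≈ √12,685,599 ≈ 3,561.7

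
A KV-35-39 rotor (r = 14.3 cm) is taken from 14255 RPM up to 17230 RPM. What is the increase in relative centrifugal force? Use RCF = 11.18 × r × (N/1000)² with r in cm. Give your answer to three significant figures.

15000 ×g

RCF₁ = 11.18 × 14.3 × (14.255)² = 11.18 × 14.3 × 203.205025 ≈ 32,487.2 × g
RCF₂ = 11.18 × 14.3 × (17.23)² = 11.18 × 14.3 × 296.8729 ≈ 47,462.3 × g
Increase = 47,462.3 − 32,487.2 = 14,975.1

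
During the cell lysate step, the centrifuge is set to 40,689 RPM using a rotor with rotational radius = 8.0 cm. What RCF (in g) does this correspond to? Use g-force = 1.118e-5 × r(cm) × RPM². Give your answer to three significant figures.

RCF ≈ 148000 g

RCF = 1.118 × 10⁻⁵ × 8 × (40689)² = 1.118 × 10⁻⁵ × 8 × 1,655,594,721 ≈ 148,076.4 × g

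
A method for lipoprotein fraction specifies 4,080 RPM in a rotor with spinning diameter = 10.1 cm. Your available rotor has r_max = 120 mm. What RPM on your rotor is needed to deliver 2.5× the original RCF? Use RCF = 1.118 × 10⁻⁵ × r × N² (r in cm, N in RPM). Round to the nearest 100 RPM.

4200 RPM

Original rotor: r = 10.1 / 2 = 5.05 cm
RCF = 1.118 × 10⁻⁵ × r × N²
RCF_original = 1.118 × 10⁻⁵ × 5.05 × (4080)² = 1.118 × 10⁻⁵ × 5.05 × 16,646,400 ≈ 939.8 × g
Target RCF = 2.5 × 939.8 ≈ 2,349.5 × g
Your rotor: r = 120 mm = 12.0 cm
2,349.5 = 1.118 × 10⁻⁵ × 12 × N²
N² = 2,349.5 / (13.416 × 10⁻⁵) = 17,512,671
N ≈ √17,512,671 ≈ 4,184.8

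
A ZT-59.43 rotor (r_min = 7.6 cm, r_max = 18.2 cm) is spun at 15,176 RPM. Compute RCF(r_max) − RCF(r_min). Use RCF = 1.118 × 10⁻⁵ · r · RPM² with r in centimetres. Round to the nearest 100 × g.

RCF_max = 1.118 × 10⁻⁵ × 18.2 × (15176)² = 1.118 × 10⁻⁵ × 18.2 × 230,310,976 ≈ 46,862.8 × g
RCF_min = 1.118 × 10⁻⁵ × 7.6 × (15176)² = 1.118 × 10⁻⁵ × 7.6 × 230,310,976 ≈ 19,569.1 × g
ΔRCF = 46,862.8 − 19,569.1 = 27,293.7

ΔRCF ≈ 27300 g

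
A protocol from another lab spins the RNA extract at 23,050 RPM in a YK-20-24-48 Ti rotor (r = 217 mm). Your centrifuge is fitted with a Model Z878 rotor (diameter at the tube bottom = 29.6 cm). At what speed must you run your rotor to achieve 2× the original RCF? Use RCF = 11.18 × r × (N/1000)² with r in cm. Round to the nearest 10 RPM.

≈ 39470 RPM

Original rotor: r = 217 mm = 21.7 cm
RCF = 11.18 × r × (N/1000)²
RCF_original = 11.18 × 21.7 × (23.05)² = 11.18 × 21.7 × 531.3025 ≈ 128,897.2 × g
Target RCF = 2 × 128,897.2 ≈ 257,794.4 × g
Your rotor: r = 29.6 / 2 = 14.8 cm
257,794.4 = 11.18 × 14.8 × (N/1000)²
(N/1000)² = 257,794.4 / 165.464 = 1558.009
N = 1000 × √1558.009 ≈ 39,471.6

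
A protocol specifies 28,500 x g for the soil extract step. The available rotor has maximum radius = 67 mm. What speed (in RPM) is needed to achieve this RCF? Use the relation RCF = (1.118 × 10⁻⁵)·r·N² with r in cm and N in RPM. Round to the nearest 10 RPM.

N ≈ 19510 RPM

r = 67 mm = 6.7 cm
28,500 = 1.118 × 10⁻⁵ × 6.7 × N²
N² = 28,500 / (7.4906 × 10⁻⁵) = 380,476,864
N ≈ √380,476,864 ≈ 19,505.8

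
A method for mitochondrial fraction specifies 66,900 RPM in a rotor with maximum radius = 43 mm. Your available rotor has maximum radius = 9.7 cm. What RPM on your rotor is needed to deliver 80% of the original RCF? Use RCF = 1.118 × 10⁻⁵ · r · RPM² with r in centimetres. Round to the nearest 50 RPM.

39850 RPM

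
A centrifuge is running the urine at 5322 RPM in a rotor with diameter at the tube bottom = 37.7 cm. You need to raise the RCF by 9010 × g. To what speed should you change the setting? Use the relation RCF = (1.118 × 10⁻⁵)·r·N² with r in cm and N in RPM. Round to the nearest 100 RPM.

r = 37.7 / 2 = 18.85 cm
Current RCF = 1.118 × 10⁻⁵ × 18.85 × (5322)² = 1.118 × 10⁻⁵ × 18.85 × 28,323,684 ≈ 5,969 × g
Target RCF = 5,969 + 9,010 = 14,979 × g
N² = 14,979 / (21.0743 × 10⁻⁵) = 71,077,094
N ≈ √71,077,094 ≈ 8,430.7

N₂ ≈ 8400 RPM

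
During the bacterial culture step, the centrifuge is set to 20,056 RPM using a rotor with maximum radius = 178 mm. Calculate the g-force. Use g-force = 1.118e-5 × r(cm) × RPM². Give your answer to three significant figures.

r = 178 mm = 17.8 cm
RCF = 1.118 × 10⁻⁵ × r × N²
RCF = 1.118 × 10⁻⁵ × 17.8 × (20056)² = 1.118 × 10⁻⁵ × 17.8 × 402,243,136 ≈ 80,048 × g

80000 × g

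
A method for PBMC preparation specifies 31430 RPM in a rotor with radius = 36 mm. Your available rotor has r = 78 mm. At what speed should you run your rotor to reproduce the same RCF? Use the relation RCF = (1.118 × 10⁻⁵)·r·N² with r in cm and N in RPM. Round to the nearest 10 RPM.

≈ 21350 RPM

Original rotor: r = 36 mm = 3.6 cm
RCF = 1.118 × 10⁻⁵ × r × N²
RCF_original = 1.118 × 10⁻⁵ × 3.6 × (31430)² = 1.118 × 10⁻⁵ × 3.6 × 987,844,900 ≈ 39,758.8 × g
Your rotor: r = 78 mm = 7.8 cm
39,758.8 = 1.118 × 10⁻⁵ × 7.8 × N²
N² = 39,758.8 / (8.7204 × 10⁻⁵) = 455,928,627
N ≈ √455,928,627 ≈ 21,352.5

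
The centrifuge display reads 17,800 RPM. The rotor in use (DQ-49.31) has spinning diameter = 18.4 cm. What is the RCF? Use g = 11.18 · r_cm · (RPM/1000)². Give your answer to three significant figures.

≈ 32600 x g

r = 18.4 / 2 = 9.2 cm
RCF = 11.18 × r × (N/1000)²
RCF = 11.18 × 9.2 × (17.8)² = 11.18 × 9.2 × 316.84 ≈ 32,588.9 × g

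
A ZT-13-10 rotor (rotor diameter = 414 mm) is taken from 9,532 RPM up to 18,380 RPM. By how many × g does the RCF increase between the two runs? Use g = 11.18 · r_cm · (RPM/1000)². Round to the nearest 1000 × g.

≈ 57000 × g

r = 414 mm / 2 = 207 mm = 20.7 cm
RCF₁ = 11.18 × 20.7 × (9.532)² = 11.18 × 20.7 × 90.859024 ≈ 21,027.1 × g
RCF₂ = 11.18 × 20.7 × (18.38)² = 11.18 × 20.7 × 337.8244 ≈ 78,181.3 × g
Increase = 78,181.3 − 21,027.1 = 57,154.2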